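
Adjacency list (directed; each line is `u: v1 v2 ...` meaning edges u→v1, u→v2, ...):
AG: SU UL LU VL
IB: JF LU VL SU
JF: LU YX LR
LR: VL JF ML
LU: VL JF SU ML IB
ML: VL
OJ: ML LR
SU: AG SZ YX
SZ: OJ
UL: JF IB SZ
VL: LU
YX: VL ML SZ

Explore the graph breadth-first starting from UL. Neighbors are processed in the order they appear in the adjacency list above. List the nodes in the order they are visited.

Visit UL; enqueue JF, IB, SZ → queue [JF, IB, SZ]
Visit JF; enqueue LU, YX, LR → queue [IB, SZ, LU, YX, LR]
Visit IB; enqueue VL, SU → queue [SZ, LU, YX, LR, VL, SU]
Visit SZ; enqueue OJ → queue [LU, YX, LR, VL, SU, OJ]
Visit LU; enqueue ML → queue [YX, LR, VL, SU, OJ, ML]
Visit YX → queue [LR, VL, SU, OJ, ML]
Visit LR → queue [VL, SU, OJ, ML]
Visit VL → queue [SU, OJ, ML]
Visit SU; enqueue AG → queue [OJ, ML, AG]
Visit OJ → queue [ML, AG]
Visit ML → queue [AG]
Visit AG → queue []

UL, JF, IB, SZ, LU, YX, LR, VL, SU, OJ, ML, AG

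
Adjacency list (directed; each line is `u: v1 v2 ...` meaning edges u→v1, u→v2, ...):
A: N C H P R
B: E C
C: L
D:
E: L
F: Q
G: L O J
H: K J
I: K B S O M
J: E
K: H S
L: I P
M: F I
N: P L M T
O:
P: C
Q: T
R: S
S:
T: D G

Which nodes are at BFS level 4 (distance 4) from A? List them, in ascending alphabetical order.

Level 0: A
Level 1: C, H, N, P, R
Level 2: J, K, L, M, S, T
Level 3: D, E, F, G, I
Level 4: B, O, Q

B, O, Q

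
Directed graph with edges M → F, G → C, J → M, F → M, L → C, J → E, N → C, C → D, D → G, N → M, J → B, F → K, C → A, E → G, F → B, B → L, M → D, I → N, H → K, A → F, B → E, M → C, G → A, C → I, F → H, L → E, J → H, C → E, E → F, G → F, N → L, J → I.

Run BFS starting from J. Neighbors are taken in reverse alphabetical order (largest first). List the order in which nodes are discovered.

J, M, I, H, E, B, F, D, C, N, K, G, L, A

Visit J; enqueue M, I, H, E, B → queue [M, I, H, E, B]
Visit M; enqueue F, D, C → queue [I, H, E, B, F, D, C]
Visit I; enqueue N → queue [H, E, B, F, D, C, N]
Visit H; enqueue K → queue [E, B, F, D, C, N, K]
Visit E; enqueue G → queue [B, F, D, C, N, K, G]
Visit B; enqueue L → queue [F, D, C, N, K, G, L]
Visit F → queue [D, C, N, K, G, L]
Visit D → queue [C, N, K, G, L]
Visit C; enqueue A → queue [N, K, G, L, A]
Visit N → queue [K, G, L, A]
Visit K → queue [G, L, A]
Visit G → queue [L, A]
Visit L → queue [A]
Visit A → queue []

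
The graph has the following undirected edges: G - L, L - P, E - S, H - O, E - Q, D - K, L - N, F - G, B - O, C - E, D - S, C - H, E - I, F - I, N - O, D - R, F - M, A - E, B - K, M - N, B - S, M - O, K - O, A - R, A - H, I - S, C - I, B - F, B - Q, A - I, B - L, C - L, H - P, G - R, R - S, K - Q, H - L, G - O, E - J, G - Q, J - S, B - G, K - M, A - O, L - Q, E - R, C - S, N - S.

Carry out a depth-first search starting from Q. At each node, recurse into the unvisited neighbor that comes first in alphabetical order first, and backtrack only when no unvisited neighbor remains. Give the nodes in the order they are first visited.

Q, B, F, G, L, C, E, A, H, O, K, D, R, S, I, J, N, M, P

Visit Q
Q → B
B → F
F → G
G → L
L → C
C → E
E → A
A → H
H → O
O → K
K → D
D → R
R → S
S → I
S → J
S → N
N → M
H → P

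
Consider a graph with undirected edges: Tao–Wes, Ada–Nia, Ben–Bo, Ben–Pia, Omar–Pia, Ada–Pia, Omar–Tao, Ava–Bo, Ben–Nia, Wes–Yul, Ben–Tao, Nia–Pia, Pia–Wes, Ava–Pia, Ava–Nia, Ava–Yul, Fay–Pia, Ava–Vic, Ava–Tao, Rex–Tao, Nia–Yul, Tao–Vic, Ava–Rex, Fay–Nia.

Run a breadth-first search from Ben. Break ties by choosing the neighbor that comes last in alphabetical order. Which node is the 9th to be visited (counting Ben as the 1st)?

Omar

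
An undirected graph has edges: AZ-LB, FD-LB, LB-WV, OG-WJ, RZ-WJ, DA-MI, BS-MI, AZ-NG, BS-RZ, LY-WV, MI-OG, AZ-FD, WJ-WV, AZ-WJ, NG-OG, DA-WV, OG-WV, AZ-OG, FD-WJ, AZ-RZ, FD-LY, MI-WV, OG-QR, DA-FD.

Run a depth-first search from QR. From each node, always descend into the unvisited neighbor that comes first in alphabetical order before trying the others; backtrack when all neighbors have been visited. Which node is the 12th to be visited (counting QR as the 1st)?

Visit QR
QR → OG
OG → AZ
AZ → FD
FD → DA
DA → MI
MI → BS
BS → RZ
RZ → WJ
WJ → WV
WV → LB
WV → LY
AZ → NG

Visit order: QR, OG, AZ, FD, DA, MI, BS, RZ, WJ, WV, LB, LY, NG

LY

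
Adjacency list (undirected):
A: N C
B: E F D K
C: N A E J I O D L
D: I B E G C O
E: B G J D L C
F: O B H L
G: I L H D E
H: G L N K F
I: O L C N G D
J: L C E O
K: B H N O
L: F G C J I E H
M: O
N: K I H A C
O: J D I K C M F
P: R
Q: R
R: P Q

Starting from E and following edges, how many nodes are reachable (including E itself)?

BFS from E visits: E, L, J, G, D, C, B, I, H, F, O, N, A, K, M
Reachable nodes: 15 of 18 total.

15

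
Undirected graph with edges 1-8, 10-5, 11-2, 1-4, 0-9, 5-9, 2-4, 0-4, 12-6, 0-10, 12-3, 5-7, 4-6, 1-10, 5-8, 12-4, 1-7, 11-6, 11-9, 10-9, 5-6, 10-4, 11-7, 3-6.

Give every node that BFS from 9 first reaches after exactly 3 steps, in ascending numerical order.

3, 12

Level 0: 9
Level 1: 0, 5, 10, 11
Level 2: 1, 2, 4, 6, 7, 8
Level 3: 3, 12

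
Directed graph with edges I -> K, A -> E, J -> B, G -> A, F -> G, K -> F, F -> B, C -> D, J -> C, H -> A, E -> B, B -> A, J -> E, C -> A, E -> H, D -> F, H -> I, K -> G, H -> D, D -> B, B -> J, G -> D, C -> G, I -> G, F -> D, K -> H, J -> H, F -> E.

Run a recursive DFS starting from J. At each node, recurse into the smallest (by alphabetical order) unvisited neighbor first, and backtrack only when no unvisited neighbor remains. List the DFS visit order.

Visit J
J → B
B → A
A → E
E → H
H → D
D → F
F → G
H → I
I → K
J → C

J -> B -> A -> E -> H -> D -> F -> G -> I -> K -> C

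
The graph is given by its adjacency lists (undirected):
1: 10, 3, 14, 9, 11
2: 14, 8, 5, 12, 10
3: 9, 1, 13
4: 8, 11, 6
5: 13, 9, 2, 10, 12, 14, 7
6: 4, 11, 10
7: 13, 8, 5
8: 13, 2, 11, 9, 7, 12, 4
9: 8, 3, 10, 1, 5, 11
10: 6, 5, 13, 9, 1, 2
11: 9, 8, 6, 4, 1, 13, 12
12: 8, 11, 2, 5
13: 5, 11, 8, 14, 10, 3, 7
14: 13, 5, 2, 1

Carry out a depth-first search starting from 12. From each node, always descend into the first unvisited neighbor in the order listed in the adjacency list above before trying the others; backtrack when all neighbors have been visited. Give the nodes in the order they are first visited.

Visit 12
12 → 8
8 → 13
13 → 5
5 → 9
9 → 3
3 → 1
1 → 10
10 → 6
6 → 4
4 → 11
10 → 2
2 → 14
5 → 7

12 → 8 → 13 → 5 → 9 → 3 → 1 → 10 → 6 → 4 → 11 → 2 → 14 → 7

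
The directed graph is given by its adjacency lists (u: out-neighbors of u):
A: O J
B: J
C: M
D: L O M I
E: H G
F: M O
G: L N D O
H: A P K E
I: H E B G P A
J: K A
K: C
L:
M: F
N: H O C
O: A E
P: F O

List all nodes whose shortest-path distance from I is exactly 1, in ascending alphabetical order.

Level 0: I
Level 1: A, B, E, G, H, P
Level 2: D, F, J, K, L, N, O
Level 3: C, M

A, B, E, G, H, P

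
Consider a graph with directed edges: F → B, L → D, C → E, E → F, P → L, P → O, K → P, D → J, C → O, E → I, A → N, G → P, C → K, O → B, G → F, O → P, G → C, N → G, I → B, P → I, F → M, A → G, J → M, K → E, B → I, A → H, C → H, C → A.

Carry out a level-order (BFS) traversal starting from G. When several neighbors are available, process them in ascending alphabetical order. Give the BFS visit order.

G -> C -> F -> P -> A -> E -> H -> K -> O -> B -> M -> I -> L -> N -> D -> J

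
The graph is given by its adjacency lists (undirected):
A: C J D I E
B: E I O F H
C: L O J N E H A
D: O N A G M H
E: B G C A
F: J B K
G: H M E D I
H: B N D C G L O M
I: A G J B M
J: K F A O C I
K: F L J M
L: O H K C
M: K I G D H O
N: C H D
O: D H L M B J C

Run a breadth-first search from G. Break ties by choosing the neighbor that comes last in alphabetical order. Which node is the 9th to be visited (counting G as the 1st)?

Visit G; enqueue M, I, H, E, D → queue [M, I, H, E, D]
Visit M; enqueue O, K → queue [I, H, E, D, O, K]
Visit I; enqueue J, B, A → queue [H, E, D, O, K, J, B, A]
Visit H; enqueue N, L, C → queue [E, D, O, K, J, B, A, N, L, C]
Visit E → queue [D, O, K, J, B, A, N, L, C]
Visit D → queue [O, K, J, B, A, N, L, C]
Visit O → queue [K, J, B, A, N, L, C]
Visit K; enqueue F → queue [J, B, A, N, L, C, F]
Visit J → queue [B, A, N, L, C, F]
Visit B → queue [A, N, L, C, F]
Visit A → queue [N, L, C, F]
Visit N → queue [L, C, F]
Visit L → queue [C, F]
Visit C → queue [F]
Visit F → queue []

Visit order: G, M, I, H, E, D, O, K, J, B, A, N, L, C, F

J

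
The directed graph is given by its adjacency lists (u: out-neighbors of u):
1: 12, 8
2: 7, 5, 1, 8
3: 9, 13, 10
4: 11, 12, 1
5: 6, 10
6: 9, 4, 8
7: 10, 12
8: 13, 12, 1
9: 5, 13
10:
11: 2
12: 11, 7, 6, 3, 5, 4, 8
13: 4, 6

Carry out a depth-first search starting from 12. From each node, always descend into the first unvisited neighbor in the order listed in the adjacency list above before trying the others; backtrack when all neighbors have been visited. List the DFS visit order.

Visit 12
12 → 11
11 → 2
2 → 7
7 → 10
2 → 5
5 → 6
6 → 9
9 → 13
13 → 4
4 → 1
1 → 8
12 → 3

12, 11, 2, 7, 10, 5, 6, 9, 13, 4, 1, 8, 3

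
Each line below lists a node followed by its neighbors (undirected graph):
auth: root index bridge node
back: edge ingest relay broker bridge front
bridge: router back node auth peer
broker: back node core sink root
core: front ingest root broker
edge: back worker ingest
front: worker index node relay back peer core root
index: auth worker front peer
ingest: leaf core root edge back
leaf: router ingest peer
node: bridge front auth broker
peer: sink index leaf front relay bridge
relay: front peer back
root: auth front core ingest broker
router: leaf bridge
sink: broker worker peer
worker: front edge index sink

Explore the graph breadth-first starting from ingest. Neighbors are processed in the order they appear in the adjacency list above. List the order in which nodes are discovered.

Visit ingest; enqueue leaf, core, root, edge, back → queue [leaf, core, root, edge, back]
Visit leaf; enqueue router, peer → queue [core, root, edge, back, router, peer]
Visit core; enqueue front, broker → queue [root, edge, back, router, peer, front, broker]
Visit root; enqueue auth → queue [edge, back, router, peer, front, broker, auth]
Visit edge; enqueue worker → queue [back, router, peer, front, broker, auth, worker]
Visit back; enqueue relay, bridge → queue [router, peer, front, broker, auth, worker, relay, bridge]
Visit router → queue [peer, front, broker, auth, worker, relay, bridge]
Visit peer; enqueue sink, index → queue [front, broker, auth, worker, relay, bridge, sink, index]
Visit front; enqueue node → queue [broker, auth, worker, relay, bridge, sink, index, node]
Visit broker → queue [auth, worker, relay, bridge, sink, index, node]
Visit auth → queue [worker, relay, bridge, sink, index, node]
Visit worker → queue [relay, bridge, sink, index, node]
Visit relay → queue [bridge, sink, index, node]
Visit bridge → queue [sink, index, node]
Visit sink → queue [index, node]
Visit index → queue [node]
Visit node → queue []

ingest -> leaf -> core -> root -> edge -> back -> router -> peer -> front -> broker -> auth -> worker -> relay -> bridge -> sink -> index -> node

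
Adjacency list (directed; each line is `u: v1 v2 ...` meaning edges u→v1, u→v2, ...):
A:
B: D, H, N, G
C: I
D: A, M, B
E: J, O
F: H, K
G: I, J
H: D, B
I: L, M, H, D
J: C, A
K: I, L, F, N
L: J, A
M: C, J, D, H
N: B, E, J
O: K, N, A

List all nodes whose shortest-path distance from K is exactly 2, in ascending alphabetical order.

Level 0: K
Level 1: F, I, L, N
Level 2: A, B, D, E, H, J, M
Level 3: C, G, O

A, B, D, E, H, J, M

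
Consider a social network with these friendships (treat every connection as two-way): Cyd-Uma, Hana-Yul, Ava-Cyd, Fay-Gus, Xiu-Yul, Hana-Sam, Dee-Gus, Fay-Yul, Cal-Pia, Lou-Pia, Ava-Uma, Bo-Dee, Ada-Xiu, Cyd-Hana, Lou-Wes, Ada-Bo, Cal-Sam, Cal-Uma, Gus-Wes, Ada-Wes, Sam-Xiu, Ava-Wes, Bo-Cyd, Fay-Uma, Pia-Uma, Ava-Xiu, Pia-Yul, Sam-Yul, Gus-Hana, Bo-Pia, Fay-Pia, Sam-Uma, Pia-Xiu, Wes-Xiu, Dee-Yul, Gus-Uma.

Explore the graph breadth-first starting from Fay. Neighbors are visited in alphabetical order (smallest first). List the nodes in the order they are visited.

Fay, Gus, Pia, Uma, Yul, Dee, Hana, Wes, Bo, Cal, Lou, Xiu, Ava, Cyd, Sam, Ada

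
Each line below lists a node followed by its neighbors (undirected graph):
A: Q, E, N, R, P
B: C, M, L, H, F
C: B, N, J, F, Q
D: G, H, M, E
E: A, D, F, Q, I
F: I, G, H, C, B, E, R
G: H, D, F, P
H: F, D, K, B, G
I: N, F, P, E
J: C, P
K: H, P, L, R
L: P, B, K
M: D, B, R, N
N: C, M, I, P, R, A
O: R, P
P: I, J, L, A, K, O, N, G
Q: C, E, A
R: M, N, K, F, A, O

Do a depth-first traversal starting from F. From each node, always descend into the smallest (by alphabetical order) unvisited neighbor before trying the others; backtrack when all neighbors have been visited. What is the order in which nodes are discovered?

F B C J P A E D G H K L R M N I O Q

Visit F
F → B
B → C
C → J
J → P
P → A
A → E
E → D
D → G
G → H
H → K
K → L
K → R
R → M
M → N
N → I
R → O
E → Q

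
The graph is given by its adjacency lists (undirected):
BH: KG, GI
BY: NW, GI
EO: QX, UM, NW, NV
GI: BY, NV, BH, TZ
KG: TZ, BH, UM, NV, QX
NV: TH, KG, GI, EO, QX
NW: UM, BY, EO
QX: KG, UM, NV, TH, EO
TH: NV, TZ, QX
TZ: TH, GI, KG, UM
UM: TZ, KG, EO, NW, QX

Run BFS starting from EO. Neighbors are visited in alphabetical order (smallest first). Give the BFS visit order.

EO, NV, NW, QX, UM, GI, KG, TH, BY, TZ, BH

Visit EO; enqueue NV, NW, QX, UM → queue [NV, NW, QX, UM]
Visit NV; enqueue GI, KG, TH → queue [NW, QX, UM, GI, KG, TH]
Visit NW; enqueue BY → queue [QX, UM, GI, KG, TH, BY]
Visit QX → queue [UM, GI, KG, TH, BY]
Visit UM; enqueue TZ → queue [GI, KG, TH, BY, TZ]
Visit GI; enqueue BH → queue [KG, TH, BY, TZ, BH]
Visit KG → queue [TH, BY, TZ, BH]
Visit TH → queue [BY, TZ, BH]
Visit BY → queue [TZ, BH]
Visit TZ → queue [BH]
Visit BH → queue []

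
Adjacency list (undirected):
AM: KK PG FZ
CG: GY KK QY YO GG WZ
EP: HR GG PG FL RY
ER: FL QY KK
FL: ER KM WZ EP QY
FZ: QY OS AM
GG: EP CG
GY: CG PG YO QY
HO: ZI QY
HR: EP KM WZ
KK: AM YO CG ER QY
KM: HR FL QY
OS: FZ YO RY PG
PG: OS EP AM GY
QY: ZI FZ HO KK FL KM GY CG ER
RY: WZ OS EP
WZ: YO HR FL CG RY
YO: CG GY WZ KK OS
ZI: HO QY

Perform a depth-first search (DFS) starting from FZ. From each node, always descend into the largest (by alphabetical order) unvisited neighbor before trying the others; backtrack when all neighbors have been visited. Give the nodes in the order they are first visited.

Visit FZ
FZ → QY
QY → ZI
ZI → HO
QY → KM
KM → HR
HR → WZ
WZ → YO
YO → OS
OS → RY
RY → EP
EP → PG
PG → GY
GY → CG
CG → KK
KK → ER
ER → FL
KK → AM
CG → GG

FZ QY ZI HO KM HR WZ YO OS RY EP PG GY CG KK ER FL AM GG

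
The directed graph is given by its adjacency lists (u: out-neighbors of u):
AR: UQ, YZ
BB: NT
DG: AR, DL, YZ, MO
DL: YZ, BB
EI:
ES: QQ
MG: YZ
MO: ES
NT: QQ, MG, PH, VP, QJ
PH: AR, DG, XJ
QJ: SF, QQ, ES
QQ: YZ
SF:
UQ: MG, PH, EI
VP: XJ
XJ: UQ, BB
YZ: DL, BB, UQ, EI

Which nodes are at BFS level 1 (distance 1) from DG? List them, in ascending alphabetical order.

Level 0: DG
Level 1: AR, DL, MO, YZ
Level 2: BB, EI, ES, UQ
Level 3: MG, NT, PH, QQ
Level 4: QJ, VP, XJ
Level 5: SF

AR, DL, MO, YZ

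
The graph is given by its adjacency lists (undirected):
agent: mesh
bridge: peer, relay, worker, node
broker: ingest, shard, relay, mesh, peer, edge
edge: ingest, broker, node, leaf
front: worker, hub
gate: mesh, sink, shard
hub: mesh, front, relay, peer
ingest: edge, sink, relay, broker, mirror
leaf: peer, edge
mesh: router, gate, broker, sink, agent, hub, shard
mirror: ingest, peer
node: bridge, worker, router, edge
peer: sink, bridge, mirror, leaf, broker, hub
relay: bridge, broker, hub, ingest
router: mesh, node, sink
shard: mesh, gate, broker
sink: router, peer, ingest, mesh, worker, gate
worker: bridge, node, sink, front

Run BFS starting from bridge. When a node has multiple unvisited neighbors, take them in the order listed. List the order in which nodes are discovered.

Visit bridge; enqueue peer, relay, worker, node → queue [peer, relay, worker, node]
Visit peer; enqueue sink, mirror, leaf, broker, hub → queue [relay, worker, node, sink, mirror, leaf, broker, hub]
Visit relay; enqueue ingest → queue [worker, node, sink, mirror, leaf, broker, hub, ingest]
Visit worker; enqueue front → queue [node, sink, mirror, leaf, broker, hub, ingest, front]
Visit node; enqueue router, edge → queue [sink, mirror, leaf, broker, hub, ingest, front, router, edge]
Visit sink; enqueue mesh, gate → queue [mirror, leaf, broker, hub, ingest, front, router, edge, mesh, gate]
Visit mirror → queue [leaf, broker, hub, ingest, front, router, edge, mesh, gate]
Visit leaf → queue [broker, hub, ingest, front, router, edge, mesh, gate]
Visit broker; enqueue shard → queue [hub, ingest, front, router, edge, mesh, gate, shard]
Visit hub → queue [ingest, front, router, edge, mesh, gate, shard]
Visit ingest → queue [front, router, edge, mesh, gate, shard]
Visit front → queue [router, edge, mesh, gate, shard]
Visit router → queue [edge, mesh, gate, shard]
Visit edge → queue [mesh, gate, shard]
Visit mesh; enqueue agent → queue [gate, shard, agent]
Visit gate → queue [shard, agent]
Visit shard → queue [agent]
Visit agent → queue []

bridge, peer, relay, worker, node, sink, mirror, leaf, broker, hub, ingest, front, router, edge, mesh, gate, shard, agent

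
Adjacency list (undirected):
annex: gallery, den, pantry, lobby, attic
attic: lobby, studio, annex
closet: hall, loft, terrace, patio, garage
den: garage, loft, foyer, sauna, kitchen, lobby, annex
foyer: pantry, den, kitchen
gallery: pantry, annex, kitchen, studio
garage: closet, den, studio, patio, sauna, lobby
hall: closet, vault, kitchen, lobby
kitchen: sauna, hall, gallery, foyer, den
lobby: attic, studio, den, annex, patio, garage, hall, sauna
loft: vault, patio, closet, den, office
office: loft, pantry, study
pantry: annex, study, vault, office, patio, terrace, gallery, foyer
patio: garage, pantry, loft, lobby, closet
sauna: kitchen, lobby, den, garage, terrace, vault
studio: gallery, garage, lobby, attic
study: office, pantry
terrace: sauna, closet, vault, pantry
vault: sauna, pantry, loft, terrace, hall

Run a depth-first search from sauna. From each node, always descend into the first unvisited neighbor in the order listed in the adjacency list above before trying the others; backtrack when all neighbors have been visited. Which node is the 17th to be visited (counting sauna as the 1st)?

study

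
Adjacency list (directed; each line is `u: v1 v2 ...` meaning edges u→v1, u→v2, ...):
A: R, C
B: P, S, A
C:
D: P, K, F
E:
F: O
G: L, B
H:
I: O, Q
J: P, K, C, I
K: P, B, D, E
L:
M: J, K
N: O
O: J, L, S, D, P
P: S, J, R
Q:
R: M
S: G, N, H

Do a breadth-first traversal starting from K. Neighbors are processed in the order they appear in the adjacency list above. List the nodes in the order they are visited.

Visit K; enqueue P, B, D, E → queue [P, B, D, E]
Visit P; enqueue S, J, R → queue [B, D, E, S, J, R]
Visit B; enqueue A → queue [D, E, S, J, R, A]
Visit D; enqueue F → queue [E, S, J, R, A, F]
Visit E → queue [S, J, R, A, F]
Visit S; enqueue G, N, H → queue [J, R, A, F, G, N, H]
Visit J; enqueue C, I → queue [R, A, F, G, N, H, C, I]
Visit R; enqueue M → queue [A, F, G, N, H, C, I, M]
Visit A → queue [F, G, N, H, C, I, M]
Visit F; enqueue O → queue [G, N, H, C, I, M, O]
Visit G; enqueue L → queue [N, H, C, I, M, O, L]
Visit N → queue [H, C, I, M, O, L]
Visit H → queue [C, I, M, O, L]
Visit C → queue [I, M, O, L]
Visit I; enqueue Q → queue [M, O, L, Q]
Visit M → queue [O, L, Q]
Visit O → queue [L, Q]
Visit L → queue [Q]
Visit Q → queue []

K, P, B, D, E, S, J, R, A, F, G, N, H, C, I, M, O, L, Q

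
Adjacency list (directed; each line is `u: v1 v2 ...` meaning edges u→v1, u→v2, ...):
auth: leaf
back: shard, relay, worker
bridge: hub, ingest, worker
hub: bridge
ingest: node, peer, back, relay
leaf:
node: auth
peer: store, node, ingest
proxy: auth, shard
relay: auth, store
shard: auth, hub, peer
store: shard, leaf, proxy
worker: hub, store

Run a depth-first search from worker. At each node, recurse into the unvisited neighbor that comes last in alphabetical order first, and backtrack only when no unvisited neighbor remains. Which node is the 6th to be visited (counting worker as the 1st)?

Visit worker
worker → store
store → shard
shard → peer
peer → node
node → auth
auth → leaf
peer → ingest
ingest → relay
ingest → back
shard → hub
hub → bridge
store → proxy

Visit order: worker, store, shard, peer, node, auth, leaf, ingest, relay, back, hub, bridge, proxy

auth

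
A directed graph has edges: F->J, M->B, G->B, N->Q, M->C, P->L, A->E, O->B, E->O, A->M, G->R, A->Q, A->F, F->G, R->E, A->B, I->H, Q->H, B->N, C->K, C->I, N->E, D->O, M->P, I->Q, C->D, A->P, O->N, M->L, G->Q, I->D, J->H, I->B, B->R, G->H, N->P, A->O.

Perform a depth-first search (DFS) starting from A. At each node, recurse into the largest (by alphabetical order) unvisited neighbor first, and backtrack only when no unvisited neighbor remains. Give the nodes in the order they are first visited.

A, Q, H, P, L, O, N, E, B, R, M, C, K, I, D, F, J, G

Visit A
A → Q
Q → H
A → P
P → L
A → O
O → N
N → E
O → B
B → R
A → M
M → C
C → K
C → I
I → D
A → F
F → J
F → G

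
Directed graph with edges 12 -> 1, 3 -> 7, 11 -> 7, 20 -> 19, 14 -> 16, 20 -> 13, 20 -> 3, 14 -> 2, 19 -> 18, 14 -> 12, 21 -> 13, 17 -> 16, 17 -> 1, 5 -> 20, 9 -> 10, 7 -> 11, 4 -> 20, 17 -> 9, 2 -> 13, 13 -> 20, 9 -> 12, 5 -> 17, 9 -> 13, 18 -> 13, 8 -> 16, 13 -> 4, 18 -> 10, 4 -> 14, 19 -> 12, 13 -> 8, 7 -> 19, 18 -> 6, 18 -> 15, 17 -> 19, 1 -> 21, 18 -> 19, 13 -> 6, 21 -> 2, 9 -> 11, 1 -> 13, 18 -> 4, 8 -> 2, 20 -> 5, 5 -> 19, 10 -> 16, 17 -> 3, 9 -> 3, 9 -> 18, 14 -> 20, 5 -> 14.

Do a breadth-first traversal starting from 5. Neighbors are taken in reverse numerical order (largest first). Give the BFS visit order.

Visit 5; enqueue 20, 19, 17, 14 → queue [20, 19, 17, 14]
Visit 20; enqueue 13, 3 → queue [19, 17, 14, 13, 3]
Visit 19; enqueue 18, 12 → queue [17, 14, 13, 3, 18, 12]
Visit 17; enqueue 16, 9, 1 → queue [14, 13, 3, 18, 12, 16, 9, 1]
Visit 14; enqueue 2 → queue [13, 3, 18, 12, 16, 9, 1, 2]
Visit 13; enqueue 8, 6, 4 → queue [3, 18, 12, 16, 9, 1, 2, 8, 6, 4]
Visit 3; enqueue 7 → queue [18, 12, 16, 9, 1, 2, 8, 6, 4, 7]
Visit 18; enqueue 15, 10 → queue [12, 16, 9, 1, 2, 8, 6, 4, 7, 15, 10]
Visit 12 → queue [16, 9, 1, 2, 8, 6, 4, 7, 15, 10]
Visit 16 → queue [9, 1, 2, 8, 6, 4, 7, 15, 10]
Visit 9; enqueue 11 → queue [1, 2, 8, 6, 4, 7, 15, 10, 11]
Visit 1; enqueue 21 → queue [2, 8, 6, 4, 7, 15, 10, 11, 21]
Visit 2 → queue [8, 6, 4, 7, 15, 10, 11, 21]
Visit 8 → queue [6, 4, 7, 15, 10, 11, 21]
Visit 6 → queue [4, 7, 15, 10, 11, 21]
Visit 4 → queue [7, 15, 10, 11, 21]
Visit 7 → queue [15, 10, 11, 21]
Visit 15 → queue [10, 11, 21]
Visit 10 → queue [11, 21]
Visit 11 → queue [21]
Visit 21 → queue []

5 -> 20 -> 19 -> 17 -> 14 -> 13 -> 3 -> 18 -> 12 -> 16 -> 9 -> 1 -> 2 -> 8 -> 6 -> 4 -> 7 -> 15 -> 10 -> 11 -> 21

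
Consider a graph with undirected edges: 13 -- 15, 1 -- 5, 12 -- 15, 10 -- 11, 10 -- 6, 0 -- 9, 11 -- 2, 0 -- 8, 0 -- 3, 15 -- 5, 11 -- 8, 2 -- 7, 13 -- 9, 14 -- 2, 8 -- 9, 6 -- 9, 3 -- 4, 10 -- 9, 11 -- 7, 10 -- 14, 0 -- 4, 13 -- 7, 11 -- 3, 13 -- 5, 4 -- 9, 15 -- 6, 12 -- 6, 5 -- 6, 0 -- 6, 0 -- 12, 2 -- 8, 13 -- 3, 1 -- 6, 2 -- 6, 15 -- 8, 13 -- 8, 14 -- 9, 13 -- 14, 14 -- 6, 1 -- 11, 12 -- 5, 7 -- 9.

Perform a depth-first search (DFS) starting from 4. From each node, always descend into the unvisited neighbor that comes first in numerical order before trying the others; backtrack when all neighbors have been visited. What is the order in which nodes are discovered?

4, 0, 3, 11, 1, 5, 6, 2, 7, 9, 8, 13, 14, 10, 15, 12

Visit 4
4 → 0
0 → 3
3 → 11
11 → 1
1 → 5
5 → 6
6 → 2
2 → 7
7 → 9
9 → 8
8 → 13
13 → 14
14 → 10
13 → 15
15 → 12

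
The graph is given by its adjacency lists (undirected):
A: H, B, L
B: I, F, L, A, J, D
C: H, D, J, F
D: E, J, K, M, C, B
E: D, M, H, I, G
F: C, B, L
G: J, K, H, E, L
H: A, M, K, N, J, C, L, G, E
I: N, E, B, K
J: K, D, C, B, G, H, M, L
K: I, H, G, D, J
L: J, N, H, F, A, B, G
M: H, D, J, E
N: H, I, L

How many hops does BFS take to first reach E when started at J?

2

Level 0: J
Level 1: B, C, D, G, H, K, L, M
Level 2: A, E, F, I, N
E first appears at level 2.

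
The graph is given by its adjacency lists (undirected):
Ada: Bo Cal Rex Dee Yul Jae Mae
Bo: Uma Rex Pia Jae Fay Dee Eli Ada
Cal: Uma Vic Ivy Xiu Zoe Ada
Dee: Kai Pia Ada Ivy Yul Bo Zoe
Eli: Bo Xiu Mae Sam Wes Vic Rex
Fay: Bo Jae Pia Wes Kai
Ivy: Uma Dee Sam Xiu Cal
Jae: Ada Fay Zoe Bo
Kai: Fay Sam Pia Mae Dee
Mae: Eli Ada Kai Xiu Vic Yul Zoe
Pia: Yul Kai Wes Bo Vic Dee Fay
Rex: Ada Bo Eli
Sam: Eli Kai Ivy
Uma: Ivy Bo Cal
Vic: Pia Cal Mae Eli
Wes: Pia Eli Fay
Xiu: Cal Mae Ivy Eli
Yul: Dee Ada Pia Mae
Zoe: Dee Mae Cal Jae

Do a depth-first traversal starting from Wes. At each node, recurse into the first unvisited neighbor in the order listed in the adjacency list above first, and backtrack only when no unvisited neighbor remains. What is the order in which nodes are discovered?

Wes → Pia → Yul → Dee → Kai → Fay → Bo → Uma → Ivy → Sam → Eli → Xiu → Cal → Vic → Mae → Ada → Rex → Jae → Zoe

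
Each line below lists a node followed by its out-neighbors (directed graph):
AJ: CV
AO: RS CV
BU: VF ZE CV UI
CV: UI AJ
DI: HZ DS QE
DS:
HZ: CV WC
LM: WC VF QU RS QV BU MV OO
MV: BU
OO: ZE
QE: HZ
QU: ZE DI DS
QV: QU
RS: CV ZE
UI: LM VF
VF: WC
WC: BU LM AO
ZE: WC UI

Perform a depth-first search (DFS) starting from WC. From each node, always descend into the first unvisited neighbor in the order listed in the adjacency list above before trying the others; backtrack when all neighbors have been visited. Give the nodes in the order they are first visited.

Visit WC
WC → BU
BU → VF
BU → ZE
ZE → UI
UI → LM
LM → QU
QU → DI
DI → HZ
HZ → CV
CV → AJ
DI → DS
DI → QE
LM → RS
LM → QV
LM → MV
LM → OO
WC → AO

WC -> BU -> VF -> ZE -> UI -> LM -> QU -> DI -> HZ -> CV -> AJ -> DS -> QE -> RS -> QV -> MV -> OO -> AO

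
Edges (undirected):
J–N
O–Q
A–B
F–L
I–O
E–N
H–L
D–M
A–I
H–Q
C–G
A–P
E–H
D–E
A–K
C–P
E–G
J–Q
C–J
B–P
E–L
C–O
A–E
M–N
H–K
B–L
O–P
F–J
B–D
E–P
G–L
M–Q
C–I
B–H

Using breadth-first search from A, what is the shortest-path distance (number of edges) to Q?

3

Level 0: A
Level 1: B, E, I, K, P
Level 2: C, D, G, H, L, N, O
Level 3: F, J, M, Q
Q first appears at level 3.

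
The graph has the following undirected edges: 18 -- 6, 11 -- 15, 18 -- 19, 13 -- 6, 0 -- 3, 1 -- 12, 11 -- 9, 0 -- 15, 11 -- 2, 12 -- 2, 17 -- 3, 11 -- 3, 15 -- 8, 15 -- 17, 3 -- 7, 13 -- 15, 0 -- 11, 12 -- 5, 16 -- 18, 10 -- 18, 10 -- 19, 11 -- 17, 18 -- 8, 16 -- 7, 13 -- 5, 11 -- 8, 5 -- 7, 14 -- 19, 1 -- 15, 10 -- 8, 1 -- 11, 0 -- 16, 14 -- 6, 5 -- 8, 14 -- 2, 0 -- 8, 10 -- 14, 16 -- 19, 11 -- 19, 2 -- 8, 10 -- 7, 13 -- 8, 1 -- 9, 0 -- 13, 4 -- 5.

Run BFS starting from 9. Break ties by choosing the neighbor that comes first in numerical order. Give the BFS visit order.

9 1 11 12 15 0 2 3 8 17 19 5 13 16 14 7 10 18 4 6

Visit 9; enqueue 1, 11 → queue [1, 11]
Visit 1; enqueue 12, 15 → queue [11, 12, 15]
Visit 11; enqueue 0, 2, 3, 8, 17, 19 → queue [12, 15, 0, 2, 3, 8, 17, 19]
Visit 12; enqueue 5 → queue [15, 0, 2, 3, 8, 17, 19, 5]
Visit 15; enqueue 13 → queue [0, 2, 3, 8, 17, 19, 5, 13]
Visit 0; enqueue 16 → queue [2, 3, 8, 17, 19, 5, 13, 16]
Visit 2; enqueue 14 → queue [3, 8, 17, 19, 5, 13, 16, 14]
Visit 3; enqueue 7 → queue [8, 17, 19, 5, 13, 16, 14, 7]
Visit 8; enqueue 10, 18 → queue [17, 19, 5, 13, 16, 14, 7, 10, 18]
Visit 17 → queue [19, 5, 13, 16, 14, 7, 10, 18]
Visit 19 → queue [5, 13, 16, 14, 7, 10, 18]
Visit 5; enqueue 4 → queue [13, 16, 14, 7, 10, 18, 4]
Visit 13; enqueue 6 → queue [16, 14, 7, 10, 18, 4, 6]
Visit 16 → queue [14, 7, 10, 18, 4, 6]
Visit 14 → queue [7, 10, 18, 4, 6]
Visit 7 → queue [10, 18, 4, 6]
Visit 10 → queue [18, 4, 6]
Visit 18 → queue [4, 6]
Visit 4 → queue [6]
Visit 6 → queue []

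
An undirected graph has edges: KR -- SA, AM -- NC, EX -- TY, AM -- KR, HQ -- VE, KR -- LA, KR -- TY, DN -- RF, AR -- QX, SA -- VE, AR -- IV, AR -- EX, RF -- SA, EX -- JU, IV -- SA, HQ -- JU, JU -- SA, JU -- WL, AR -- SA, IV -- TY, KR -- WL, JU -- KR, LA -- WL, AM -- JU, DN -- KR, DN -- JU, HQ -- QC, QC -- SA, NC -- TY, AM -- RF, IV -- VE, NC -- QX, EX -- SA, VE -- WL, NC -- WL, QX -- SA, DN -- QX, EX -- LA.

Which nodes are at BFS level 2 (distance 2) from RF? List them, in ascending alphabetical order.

AR, EX, IV, JU, KR, NC, QC, QX, VE

Level 0: RF
Level 1: AM, DN, SA
Level 2: AR, EX, IV, JU, KR, NC, QC, QX, VE
Level 3: HQ, LA, TY, WL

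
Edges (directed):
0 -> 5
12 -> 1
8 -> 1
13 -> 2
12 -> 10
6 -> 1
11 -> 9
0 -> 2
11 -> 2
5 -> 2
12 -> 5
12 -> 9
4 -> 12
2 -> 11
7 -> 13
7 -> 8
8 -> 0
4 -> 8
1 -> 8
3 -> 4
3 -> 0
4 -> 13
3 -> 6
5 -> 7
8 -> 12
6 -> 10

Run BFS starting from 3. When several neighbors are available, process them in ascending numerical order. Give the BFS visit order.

Visit 3; enqueue 0, 4, 6 → queue [0, 4, 6]
Visit 0; enqueue 2, 5 → queue [4, 6, 2, 5]
Visit 4; enqueue 8, 12, 13 → queue [6, 2, 5, 8, 12, 13]
Visit 6; enqueue 1, 10 → queue [2, 5, 8, 12, 13, 1, 10]
Visit 2; enqueue 11 → queue [5, 8, 12, 13, 1, 10, 11]
Visit 5; enqueue 7 → queue [8, 12, 13, 1, 10, 11, 7]
Visit 8 → queue [12, 13, 1, 10, 11, 7]
Visit 12; enqueue 9 → queue [13, 1, 10, 11, 7, 9]
Visit 13 → queue [1, 10, 11, 7, 9]
Visit 1 → queue [10, 11, 7, 9]
Visit 10 → queue [11, 7, 9]
Visit 11 → queue [7, 9]
Visit 7 → queue [9]
Visit 9 → queue []

3, 0, 4, 6, 2, 5, 8, 12, 13, 1, 10, 11, 7, 9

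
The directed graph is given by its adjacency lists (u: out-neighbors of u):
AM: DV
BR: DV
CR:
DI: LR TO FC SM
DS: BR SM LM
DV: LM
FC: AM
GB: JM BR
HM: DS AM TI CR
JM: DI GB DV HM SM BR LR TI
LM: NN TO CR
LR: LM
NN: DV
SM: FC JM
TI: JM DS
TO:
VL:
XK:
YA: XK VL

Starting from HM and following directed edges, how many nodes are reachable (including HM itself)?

16

BFS from HM visits: HM, DS, AM, TI, CR, BR, SM, LM, DV, JM, FC, NN, TO, DI, GB, LR
Reachable nodes: 16 of 19 total.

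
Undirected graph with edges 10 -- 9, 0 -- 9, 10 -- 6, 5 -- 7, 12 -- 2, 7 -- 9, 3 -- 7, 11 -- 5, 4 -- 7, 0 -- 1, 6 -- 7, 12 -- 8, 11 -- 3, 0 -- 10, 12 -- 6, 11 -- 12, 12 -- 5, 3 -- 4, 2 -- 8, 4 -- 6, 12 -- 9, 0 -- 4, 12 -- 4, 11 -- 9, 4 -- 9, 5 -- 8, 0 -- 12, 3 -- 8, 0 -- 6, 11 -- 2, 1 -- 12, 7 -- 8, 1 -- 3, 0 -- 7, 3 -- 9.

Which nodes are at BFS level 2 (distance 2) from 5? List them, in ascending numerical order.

0, 1, 2, 3, 4, 6, 9

Level 0: 5
Level 1: 7, 8, 11, 12
Level 2: 0, 1, 2, 3, 4, 6, 9
Level 3: 10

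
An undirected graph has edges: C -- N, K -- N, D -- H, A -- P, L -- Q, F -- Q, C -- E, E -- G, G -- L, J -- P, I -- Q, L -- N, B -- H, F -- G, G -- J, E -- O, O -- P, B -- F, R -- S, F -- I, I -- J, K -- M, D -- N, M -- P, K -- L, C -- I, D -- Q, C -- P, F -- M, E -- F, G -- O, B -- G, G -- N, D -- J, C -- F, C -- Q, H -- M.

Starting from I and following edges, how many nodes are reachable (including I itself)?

BFS from I visits: I, Q, J, F, C, L, D, P, G, M, E, B, N, K, H, O, A
Reachable nodes: 17 of 19 total.

17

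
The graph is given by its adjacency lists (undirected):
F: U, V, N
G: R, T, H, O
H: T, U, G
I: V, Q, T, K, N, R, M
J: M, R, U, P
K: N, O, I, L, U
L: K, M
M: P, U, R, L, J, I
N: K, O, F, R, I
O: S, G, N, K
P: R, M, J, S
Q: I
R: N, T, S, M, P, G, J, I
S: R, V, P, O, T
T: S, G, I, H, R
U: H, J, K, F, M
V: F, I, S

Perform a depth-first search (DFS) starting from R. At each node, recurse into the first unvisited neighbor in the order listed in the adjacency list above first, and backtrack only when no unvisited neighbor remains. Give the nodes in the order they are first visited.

Visit R
R → N
N → K
K → O
O → S
S → V
V → F
F → U
U → H
H → T
T → G
T → I
I → Q
I → M
M → P
P → J
M → L

R, N, K, O, S, V, F, U, H, T, G, I, Q, M, P, J, L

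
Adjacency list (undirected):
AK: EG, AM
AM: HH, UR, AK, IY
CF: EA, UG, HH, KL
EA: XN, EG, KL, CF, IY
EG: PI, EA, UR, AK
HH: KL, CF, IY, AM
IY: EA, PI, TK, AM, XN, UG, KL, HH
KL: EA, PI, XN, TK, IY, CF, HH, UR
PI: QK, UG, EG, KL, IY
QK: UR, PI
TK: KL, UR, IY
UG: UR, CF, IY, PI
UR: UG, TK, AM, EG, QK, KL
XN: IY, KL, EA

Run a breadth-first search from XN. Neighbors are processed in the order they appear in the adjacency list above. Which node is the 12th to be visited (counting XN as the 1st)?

Visit XN; enqueue IY, KL, EA → queue [IY, KL, EA]
Visit IY; enqueue PI, TK, AM, UG, HH → queue [KL, EA, PI, TK, AM, UG, HH]
Visit KL; enqueue CF, UR → queue [EA, PI, TK, AM, UG, HH, CF, UR]
Visit EA; enqueue EG → queue [PI, TK, AM, UG, HH, CF, UR, EG]
Visit PI; enqueue QK → queue [TK, AM, UG, HH, CF, UR, EG, QK]
Visit TK → queue [AM, UG, HH, CF, UR, EG, QK]
Visit AM; enqueue AK → queue [UG, HH, CF, UR, EG, QK, AK]
Visit UG → queue [HH, CF, UR, EG, QK, AK]
Visit HH → queue [CF, UR, EG, QK, AK]
Visit CF → queue [UR, EG, QK, AK]
Visit UR → queue [EG, QK, AK]
Visit EG → queue [QK, AK]
Visit QK → queue [AK]
Visit AK → queue []

Visit order: XN, IY, KL, EA, PI, TK, AM, UG, HH, CF, UR, EG, QK, AK

EG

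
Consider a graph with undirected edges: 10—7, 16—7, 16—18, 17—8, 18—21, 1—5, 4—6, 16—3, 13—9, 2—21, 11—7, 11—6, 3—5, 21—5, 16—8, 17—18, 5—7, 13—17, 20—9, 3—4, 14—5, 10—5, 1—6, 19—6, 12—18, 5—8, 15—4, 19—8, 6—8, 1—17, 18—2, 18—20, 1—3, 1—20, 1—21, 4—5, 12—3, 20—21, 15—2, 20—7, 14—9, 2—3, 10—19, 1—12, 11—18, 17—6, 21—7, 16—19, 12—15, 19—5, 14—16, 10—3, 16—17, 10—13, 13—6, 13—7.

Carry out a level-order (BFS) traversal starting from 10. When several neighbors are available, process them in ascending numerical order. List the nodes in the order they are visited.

Visit 10; enqueue 3, 5, 7, 13, 19 → queue [3, 5, 7, 13, 19]
Visit 3; enqueue 1, 2, 4, 12, 16 → queue [5, 7, 13, 19, 1, 2, 4, 12, 16]
Visit 5; enqueue 8, 14, 21 → queue [7, 13, 19, 1, 2, 4, 12, 16, 8, 14, 21]
Visit 7; enqueue 11, 20 → queue [13, 19, 1, 2, 4, 12, 16, 8, 14, 21, 11, 20]
Visit 13; enqueue 6, 9, 17 → queue [19, 1, 2, 4, 12, 16, 8, 14, 21, 11, 20, 6, 9, 17]
Visit 19 → queue [1, 2, 4, 12, 16, 8, 14, 21, 11, 20, 6, 9, 17]
Visit 1 → queue [2, 4, 12, 16, 8, 14, 21, 11, 20, 6, 9, 17]
Visit 2; enqueue 15, 18 → queue [4, 12, 16, 8, 14, 21, 11, 20, 6, 9, 17, 15, 18]
Visit 4 → queue [12, 16, 8, 14, 21, 11, 20, 6, 9, 17, 15, 18]
Visit 12 → queue [16, 8, 14, 21, 11, 20, 6, 9, 17, 15, 18]
Visit 16 → queue [8, 14, 21, 11, 20, 6, 9, 17, 15, 18]
Visit 8 → queue [14, 21, 11, 20, 6, 9, 17, 15, 18]
Visit 14 → queue [21, 11, 20, 6, 9, 17, 15, 18]
Visit 21 → queue [11, 20, 6, 9, 17, 15, 18]
Visit 11 → queue [20, 6, 9, 17, 15, 18]
Visit 20 → queue [6, 9, 17, 15, 18]
Visit 6 → queue [9, 17, 15, 18]
Visit 9 → queue [17, 15, 18]
Visit 17 → queue [15, 18]
Visit 15 → queue [18]
Visit 18 → queue []

10, 3, 5, 7, 13, 19, 1, 2, 4, 12, 16, 8, 14, 21, 11, 20, 6, 9, 17, 15, 18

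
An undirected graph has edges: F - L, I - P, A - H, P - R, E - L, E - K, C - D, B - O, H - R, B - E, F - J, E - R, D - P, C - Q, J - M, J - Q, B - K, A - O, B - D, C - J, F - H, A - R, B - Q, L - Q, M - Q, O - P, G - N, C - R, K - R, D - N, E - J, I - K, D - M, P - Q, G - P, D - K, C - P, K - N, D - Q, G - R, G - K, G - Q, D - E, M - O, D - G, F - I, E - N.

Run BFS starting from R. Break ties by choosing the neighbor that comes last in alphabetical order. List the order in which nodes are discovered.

R -> P -> K -> H -> G -> E -> C -> A -> Q -> O -> I -> D -> N -> B -> F -> L -> J -> M

Visit R; enqueue P, K, H, G, E, C, A → queue [P, K, H, G, E, C, A]
Visit P; enqueue Q, O, I, D → queue [K, H, G, E, C, A, Q, O, I, D]
Visit K; enqueue N, B → queue [H, G, E, C, A, Q, O, I, D, N, B]
Visit H; enqueue F → queue [G, E, C, A, Q, O, I, D, N, B, F]
Visit G → queue [E, C, A, Q, O, I, D, N, B, F]
Visit E; enqueue L, J → queue [C, A, Q, O, I, D, N, B, F, L, J]
Visit C → queue [A, Q, O, I, D, N, B, F, L, J]
Visit A → queue [Q, O, I, D, N, B, F, L, J]
Visit Q; enqueue M → queue [O, I, D, N, B, F, L, J, M]
Visit O → queue [I, D, N, B, F, L, J, M]
Visit I → queue [D, N, B, F, L, J, M]
Visit D → queue [N, B, F, L, J, M]
Visit N → queue [B, F, L, J, M]
Visit B → queue [F, L, J, M]
Visit F → queue [L, J, M]
Visit L → queue [J, M]
Visit J → queue [M]
Visit M → queue []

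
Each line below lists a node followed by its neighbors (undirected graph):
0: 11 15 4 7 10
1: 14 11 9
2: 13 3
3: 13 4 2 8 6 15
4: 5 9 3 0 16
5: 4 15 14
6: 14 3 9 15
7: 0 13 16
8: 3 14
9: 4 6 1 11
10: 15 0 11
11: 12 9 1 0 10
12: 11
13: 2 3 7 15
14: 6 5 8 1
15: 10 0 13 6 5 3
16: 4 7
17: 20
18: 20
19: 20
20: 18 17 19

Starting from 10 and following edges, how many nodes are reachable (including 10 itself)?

17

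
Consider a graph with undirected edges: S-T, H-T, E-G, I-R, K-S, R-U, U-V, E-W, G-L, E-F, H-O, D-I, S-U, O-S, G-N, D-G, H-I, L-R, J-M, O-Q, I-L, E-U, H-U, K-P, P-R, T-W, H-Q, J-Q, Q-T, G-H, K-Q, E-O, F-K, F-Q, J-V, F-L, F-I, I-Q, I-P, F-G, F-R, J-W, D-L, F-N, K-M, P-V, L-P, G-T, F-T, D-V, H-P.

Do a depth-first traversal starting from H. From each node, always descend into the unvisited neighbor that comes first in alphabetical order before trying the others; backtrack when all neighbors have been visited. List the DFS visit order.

Visit H
H → G
G → D
D → I
I → F
F → E
E → O
O → Q
Q → J
J → M
M → K
K → P
P → L
L → R
R → U
U → S
S → T
T → W
U → V
F → N

H, G, D, I, F, E, O, Q, J, M, K, P, L, R, U, S, T, W, V, N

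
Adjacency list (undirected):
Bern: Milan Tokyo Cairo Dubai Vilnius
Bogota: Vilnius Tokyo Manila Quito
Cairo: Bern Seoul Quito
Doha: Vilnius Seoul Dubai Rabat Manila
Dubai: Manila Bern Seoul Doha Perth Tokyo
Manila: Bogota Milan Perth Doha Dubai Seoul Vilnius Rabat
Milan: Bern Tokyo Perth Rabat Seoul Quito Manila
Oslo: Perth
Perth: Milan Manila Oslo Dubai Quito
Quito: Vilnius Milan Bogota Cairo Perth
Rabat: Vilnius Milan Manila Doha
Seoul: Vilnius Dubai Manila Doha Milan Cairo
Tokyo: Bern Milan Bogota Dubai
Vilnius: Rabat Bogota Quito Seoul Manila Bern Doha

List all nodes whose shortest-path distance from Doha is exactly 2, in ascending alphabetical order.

Bern, Bogota, Cairo, Milan, Perth, Quito, Tokyo

Level 0: Doha
Level 1: Dubai, Manila, Rabat, Seoul, Vilnius
Level 2: Bern, Bogota, Cairo, Milan, Perth, Quito, Tokyo
Level 3: Oslo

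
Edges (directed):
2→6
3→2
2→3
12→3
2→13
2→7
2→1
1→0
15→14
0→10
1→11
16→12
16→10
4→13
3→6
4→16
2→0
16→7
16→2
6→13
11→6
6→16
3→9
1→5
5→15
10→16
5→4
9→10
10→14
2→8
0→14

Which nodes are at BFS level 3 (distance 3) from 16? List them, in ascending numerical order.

Level 0: 16
Level 1: 2, 7, 10, 12
Level 2: 0, 1, 3, 6, 8, 13, 14
Level 3: 5, 9, 11
Level 4: 4, 15

5, 9, 11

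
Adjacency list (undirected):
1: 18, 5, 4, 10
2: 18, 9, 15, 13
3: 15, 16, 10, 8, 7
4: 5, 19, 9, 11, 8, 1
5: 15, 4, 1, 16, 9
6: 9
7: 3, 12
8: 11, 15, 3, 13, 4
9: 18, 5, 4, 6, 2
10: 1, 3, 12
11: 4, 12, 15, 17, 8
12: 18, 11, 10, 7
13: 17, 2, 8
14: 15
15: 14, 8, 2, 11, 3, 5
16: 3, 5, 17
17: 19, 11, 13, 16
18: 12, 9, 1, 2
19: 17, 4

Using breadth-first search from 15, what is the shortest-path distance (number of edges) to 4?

Level 0: 15
Level 1: 2, 3, 5, 8, 11, 14
Level 2: 1, 4, 7, 9, 10, 12, 13, 16, 17, 18
Level 3: 6, 19
4 first appears at level 2.

2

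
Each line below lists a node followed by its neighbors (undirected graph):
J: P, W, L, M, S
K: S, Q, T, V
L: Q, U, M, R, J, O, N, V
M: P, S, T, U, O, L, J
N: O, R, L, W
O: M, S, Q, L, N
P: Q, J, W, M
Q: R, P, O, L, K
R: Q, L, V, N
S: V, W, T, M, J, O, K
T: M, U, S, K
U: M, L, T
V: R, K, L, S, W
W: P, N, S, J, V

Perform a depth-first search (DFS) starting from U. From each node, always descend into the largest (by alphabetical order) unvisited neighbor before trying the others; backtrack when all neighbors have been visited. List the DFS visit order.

Visit U
U → T
T → S
S → W
W → V
V → R
R → Q
Q → P
P → M
M → O
O → N
N → L
L → J
Q → K

U → T → S → W → V → R → Q → P → M → O → N → L → J → K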